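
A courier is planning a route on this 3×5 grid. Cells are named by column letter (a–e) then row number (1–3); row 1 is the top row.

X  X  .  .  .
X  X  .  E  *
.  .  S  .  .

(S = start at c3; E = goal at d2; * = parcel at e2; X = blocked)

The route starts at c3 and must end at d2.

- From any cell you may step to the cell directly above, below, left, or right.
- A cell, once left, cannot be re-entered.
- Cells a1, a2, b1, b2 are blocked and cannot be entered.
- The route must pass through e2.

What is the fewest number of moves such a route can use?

4

Any route passes through e2 somewhere between c3 and d2. Summing Manhattan distances along the two legs (c3 → e2 → d2) gives a lower bound of 3 + 1 = 4 moves.
A route of 4 moves achieves this: c3 → d3 → e3 → e2 → d2.
Since 4 matches the lower bound, it is optimal.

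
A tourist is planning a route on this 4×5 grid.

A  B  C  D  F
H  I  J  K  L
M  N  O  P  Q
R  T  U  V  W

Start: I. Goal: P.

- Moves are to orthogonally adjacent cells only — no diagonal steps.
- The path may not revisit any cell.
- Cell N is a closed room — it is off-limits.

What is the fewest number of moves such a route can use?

3

The Manhattan distance from I to P is |2−3| + |2−4| = 3, so at least 3 moves are needed.
A route of 3 moves achieves this: I → J → O → P.
Since 3 matches the lower bound, it is optimal.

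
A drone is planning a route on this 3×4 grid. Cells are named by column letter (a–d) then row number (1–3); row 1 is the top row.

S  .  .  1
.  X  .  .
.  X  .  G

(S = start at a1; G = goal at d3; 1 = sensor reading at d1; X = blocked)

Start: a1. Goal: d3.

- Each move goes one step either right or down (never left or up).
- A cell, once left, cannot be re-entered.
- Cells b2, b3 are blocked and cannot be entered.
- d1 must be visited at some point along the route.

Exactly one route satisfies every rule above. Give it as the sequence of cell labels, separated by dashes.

Moves only go right or down, so the column and row indices never decrease.
Route from a1: right 3 to d1, down 2 to d3 — 5 moves in all.
Check: all required cells visited.

a1 - b1 - c1 - d1 - d2 - d3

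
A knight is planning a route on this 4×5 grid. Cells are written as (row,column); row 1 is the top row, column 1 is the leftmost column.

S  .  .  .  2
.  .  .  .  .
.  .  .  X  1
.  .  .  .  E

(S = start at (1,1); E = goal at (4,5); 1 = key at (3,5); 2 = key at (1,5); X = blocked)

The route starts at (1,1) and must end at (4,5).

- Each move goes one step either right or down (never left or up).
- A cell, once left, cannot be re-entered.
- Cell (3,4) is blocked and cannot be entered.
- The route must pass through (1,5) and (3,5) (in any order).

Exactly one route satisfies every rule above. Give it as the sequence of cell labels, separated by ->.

(1,1) -> (1,2) -> (1,3) -> (1,4) -> (1,5) -> (2,5) -> (3,5) -> (4,5)

Moves only go right or down, so the column and row indices never decrease.
Route from (1,1): 4× right (reaching (1,5)), 3× down (reaching (4,5)) — 7 moves in all.
Check: all required cells visited.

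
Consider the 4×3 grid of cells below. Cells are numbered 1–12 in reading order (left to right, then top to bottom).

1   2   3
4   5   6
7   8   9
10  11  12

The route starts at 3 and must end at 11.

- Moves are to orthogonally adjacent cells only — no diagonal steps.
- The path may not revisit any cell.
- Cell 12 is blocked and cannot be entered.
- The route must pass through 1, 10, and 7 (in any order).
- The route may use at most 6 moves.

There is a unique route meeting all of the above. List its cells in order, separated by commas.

3, 2, 1, 4, 7, 10, 11

The 6-move cap with required stops at 1, 10, 7 leaves no slack for detours.
Route from 3: 2× left (reaching 1), 3× down (reaching 10), right to 11 — 6 moves in all.
Check: all required cells visited; 6 ≤ 6 moves.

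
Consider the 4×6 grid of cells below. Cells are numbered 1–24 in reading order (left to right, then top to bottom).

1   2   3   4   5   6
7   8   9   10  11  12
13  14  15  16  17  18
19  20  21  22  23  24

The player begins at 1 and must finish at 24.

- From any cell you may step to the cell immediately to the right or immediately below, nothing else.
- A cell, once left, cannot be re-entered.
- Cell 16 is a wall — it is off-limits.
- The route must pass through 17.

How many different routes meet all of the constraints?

10

A right/down-only route from 1 to 24 makes exactly 3 down-moves and 5 right-moves in some order.
With no other constraints that would be C(8,3) = 56 routes.
Split at 17 and multiply the segment counts (each segment already excludes blocked cells): 1→17: 5; 17→24: 2; product = 10.
That gives 10 routes.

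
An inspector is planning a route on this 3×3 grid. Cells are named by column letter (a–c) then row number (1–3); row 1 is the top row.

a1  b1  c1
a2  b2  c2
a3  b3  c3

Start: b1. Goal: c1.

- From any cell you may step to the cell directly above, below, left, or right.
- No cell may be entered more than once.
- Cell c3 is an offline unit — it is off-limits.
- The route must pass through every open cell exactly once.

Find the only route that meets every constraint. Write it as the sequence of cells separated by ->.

b1 -> a1 -> a2 -> a3 -> b3 -> b2 -> c2 -> c1

Need to visit all 8 open cells exactly once, starting at b1 and ending at c1.
Route from b1: left 1 to a1, down 2 to a3, right 1 to b3, up 1 to b2, right 1 to c2, up 1 to c1 — 7 moves in all.
Check: all 8 open cells covered.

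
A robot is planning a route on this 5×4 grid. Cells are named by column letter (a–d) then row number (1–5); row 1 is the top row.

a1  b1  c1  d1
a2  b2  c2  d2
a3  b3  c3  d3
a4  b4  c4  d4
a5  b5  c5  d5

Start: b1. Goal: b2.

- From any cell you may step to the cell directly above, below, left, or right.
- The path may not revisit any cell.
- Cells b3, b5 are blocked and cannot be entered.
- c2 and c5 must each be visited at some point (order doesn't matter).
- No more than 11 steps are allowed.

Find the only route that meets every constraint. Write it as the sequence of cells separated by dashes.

b1 - c1 - d1 - d2 - d3 - d4 - d5 - c5 - c4 - c3 - c2 - b2

The budget equals the shortest possible length, so every move has to be on a shortest route through the required cells.
Route from b1: right 2 to d1, down 4 to d5, left 1 to c5, up 3 to c2, left 1 to b2 — 11 moves in all.
Check: all required cells visited; 11 ≤ 11 moves.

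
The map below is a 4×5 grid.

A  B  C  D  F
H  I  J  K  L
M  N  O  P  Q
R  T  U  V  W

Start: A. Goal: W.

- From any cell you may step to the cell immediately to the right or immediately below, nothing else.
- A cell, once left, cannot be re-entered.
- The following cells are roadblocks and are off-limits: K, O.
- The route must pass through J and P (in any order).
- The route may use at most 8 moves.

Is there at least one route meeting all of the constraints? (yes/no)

Right/down moves force the required cells to be taken in the order J, P. Every right/down route from J to P runs into a blocked cell, so that leg cannot be completed.

no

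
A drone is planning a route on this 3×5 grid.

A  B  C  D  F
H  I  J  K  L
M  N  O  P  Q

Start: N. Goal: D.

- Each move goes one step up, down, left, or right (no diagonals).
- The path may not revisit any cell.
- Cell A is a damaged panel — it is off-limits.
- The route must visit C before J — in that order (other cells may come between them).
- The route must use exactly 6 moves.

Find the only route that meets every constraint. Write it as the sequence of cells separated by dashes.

N - I - B - C - J - K - D

The waypoints must appear in the order C, J, with no cell reused.
Route from N: up 2 to B, right 1 to C, down 1 to J, right 1 to K, up 1 to D — 6 moves in all.
Check: order respected (C at step 3, J at step 4); 6 moves as required.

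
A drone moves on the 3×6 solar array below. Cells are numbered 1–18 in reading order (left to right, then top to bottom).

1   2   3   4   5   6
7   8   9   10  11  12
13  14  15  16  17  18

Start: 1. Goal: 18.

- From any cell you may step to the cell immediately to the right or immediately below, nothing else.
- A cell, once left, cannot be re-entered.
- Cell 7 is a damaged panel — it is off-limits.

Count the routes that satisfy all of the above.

A right/down-only route from 1 to 18 makes exactly 2 down-moves and 5 right-moves in some order.
With no other constraints that would be C(7,2) = 21 routes.
Subtract routes through each blocked cell (inclusion–exclusion for overlaps): − through 7: 6 → 15.
That gives 15 routes.

15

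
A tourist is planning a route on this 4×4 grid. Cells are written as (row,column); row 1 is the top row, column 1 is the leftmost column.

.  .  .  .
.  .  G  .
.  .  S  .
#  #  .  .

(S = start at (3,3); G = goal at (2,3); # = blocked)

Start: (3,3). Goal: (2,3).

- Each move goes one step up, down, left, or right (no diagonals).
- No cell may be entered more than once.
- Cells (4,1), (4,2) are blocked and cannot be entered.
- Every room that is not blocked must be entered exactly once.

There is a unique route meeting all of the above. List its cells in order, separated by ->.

(3,3) -> (4,3) -> (4,4) -> (3,4) -> (2,4) -> (1,4) -> (1,3) -> (1,2) -> (1,1) -> (2,1) -> (3,1) -> (3,2) -> (2,2) -> (2,3)

Need to visit all 14 open cells exactly once, starting at (3,3) and ending at (2,3).
Cell (1,1) has only two open neighbours ((2,1) and (1,2)), so the path must pass straight through it: one of those is the cell it's entered from and the other is where it exits.
Route from (3,3): down 1 to (4,3), right 1 to (4,4), up 3 to (1,4), left 3 to (1,1), down 2 to (3,1), right 1 to (3,2), up 1 to (2,2), right 1 to (2,3) — 13 moves in all.
Check: all 14 open cells covered.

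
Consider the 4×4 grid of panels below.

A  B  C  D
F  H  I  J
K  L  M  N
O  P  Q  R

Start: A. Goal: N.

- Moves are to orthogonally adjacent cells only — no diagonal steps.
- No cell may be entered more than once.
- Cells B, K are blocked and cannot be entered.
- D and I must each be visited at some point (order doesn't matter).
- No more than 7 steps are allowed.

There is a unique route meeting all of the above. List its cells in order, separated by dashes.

Any route must reach D and I and still end at N within 7 moves, so the order of the required stops is forced.
Route from A: down to F, 2× right (reaching I), up to C, right to D, 2× down (reaching N) — 7 moves in all.
Check: all required cells visited; 7 ≤ 7 moves.

A - F - H - I - C - D - J - N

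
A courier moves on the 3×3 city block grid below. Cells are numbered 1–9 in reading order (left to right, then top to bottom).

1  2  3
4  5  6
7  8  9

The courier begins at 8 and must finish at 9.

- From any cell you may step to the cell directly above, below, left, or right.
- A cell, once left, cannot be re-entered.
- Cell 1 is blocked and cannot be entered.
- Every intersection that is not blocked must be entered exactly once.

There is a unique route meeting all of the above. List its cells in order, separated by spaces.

Need to visit all 8 open cells exactly once, starting at 8 and ending at 9.
Route from 8: left 1 to 7, up 1 to 4, right 1 to 5, up 1 to 2, right 1 to 3, down 2 to 9 — 7 moves in all.
Check: all 8 open cells covered.

8 7 4 5 2 3 6 9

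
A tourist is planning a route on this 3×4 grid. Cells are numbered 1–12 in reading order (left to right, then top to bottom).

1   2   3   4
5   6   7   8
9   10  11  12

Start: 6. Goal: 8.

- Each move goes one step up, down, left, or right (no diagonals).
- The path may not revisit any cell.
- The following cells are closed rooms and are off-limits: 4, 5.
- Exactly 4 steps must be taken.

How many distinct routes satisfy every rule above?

4

Need simple routes of exactly 4 moves from 6 to 8 (Manhattan distance 2, so 1 moves are spent on a detour and 1 undoing it).
Enumerating: 6 2 3 7 8 | 6 10 11 7 8 | 6 10 11 12 8 | 6 7 11 12 8.
That gives 4 routes.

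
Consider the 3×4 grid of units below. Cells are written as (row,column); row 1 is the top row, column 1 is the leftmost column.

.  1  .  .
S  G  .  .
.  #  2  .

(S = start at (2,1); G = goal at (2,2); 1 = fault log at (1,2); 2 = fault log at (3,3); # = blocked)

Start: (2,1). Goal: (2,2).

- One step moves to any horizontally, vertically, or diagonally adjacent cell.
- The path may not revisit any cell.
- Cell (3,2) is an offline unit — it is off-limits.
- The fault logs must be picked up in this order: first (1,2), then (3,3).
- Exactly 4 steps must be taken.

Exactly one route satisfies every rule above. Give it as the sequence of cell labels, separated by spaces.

(2,1) (1,2) (2,3) (3,3) (2,2)

The waypoints must appear in the order (1,2), (3,3), with no cell reused.
Route from (2,1): up-right to (1,2), down-right to (2,3), down to (3,3), up-left to (2,2) — 4 moves in all.
Check: order respected (1 at step 1, 2 at step 3); 4 moves as required.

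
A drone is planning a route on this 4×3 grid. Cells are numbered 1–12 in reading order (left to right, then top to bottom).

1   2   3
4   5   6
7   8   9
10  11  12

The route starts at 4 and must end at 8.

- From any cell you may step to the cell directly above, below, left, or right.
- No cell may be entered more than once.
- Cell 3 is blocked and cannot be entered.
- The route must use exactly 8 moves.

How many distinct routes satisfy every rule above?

3

Need simple routes of exactly 8 moves from 4 to 8 (Manhattan distance 2, so 3 moves are spent on a detour and 3 undoing it).
Enumerating: 4 1 2 5 6 9 12 11 8 | 4 7 10 11 12 9 6 5 8 | 4 5 6 9 12 11 10 7 8.
That gives 3 routes.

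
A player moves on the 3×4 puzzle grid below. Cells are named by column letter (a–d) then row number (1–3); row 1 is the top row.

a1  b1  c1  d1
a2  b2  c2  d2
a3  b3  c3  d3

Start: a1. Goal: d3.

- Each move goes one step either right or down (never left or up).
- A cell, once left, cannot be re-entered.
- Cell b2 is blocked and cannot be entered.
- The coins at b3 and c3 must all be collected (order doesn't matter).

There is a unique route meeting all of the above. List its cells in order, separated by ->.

Moves only go right or down, so the column and row indices never decrease.
Route from a1: down 2 to a3, right 3 to d3 — 5 moves in all.
Check: all required cells visited.

a1 -> a2 -> a3 -> b3 -> c3 -> d3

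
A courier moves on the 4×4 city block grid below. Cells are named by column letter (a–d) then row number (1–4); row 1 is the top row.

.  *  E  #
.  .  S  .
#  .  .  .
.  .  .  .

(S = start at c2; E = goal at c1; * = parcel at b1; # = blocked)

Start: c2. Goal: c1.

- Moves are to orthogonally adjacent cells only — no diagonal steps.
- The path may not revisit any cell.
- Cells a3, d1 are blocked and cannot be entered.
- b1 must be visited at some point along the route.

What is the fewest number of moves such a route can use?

3

Any route passes through b1 somewhere between c2 and c1. Summing Manhattan distances along the two legs (c2 → b1 → c1) gives a lower bound of 2 + 1 = 3 moves.
A route of 3 moves achieves this: c2 → b2 → b1 → c1.
Since 3 matches the lower bound, it is optimal.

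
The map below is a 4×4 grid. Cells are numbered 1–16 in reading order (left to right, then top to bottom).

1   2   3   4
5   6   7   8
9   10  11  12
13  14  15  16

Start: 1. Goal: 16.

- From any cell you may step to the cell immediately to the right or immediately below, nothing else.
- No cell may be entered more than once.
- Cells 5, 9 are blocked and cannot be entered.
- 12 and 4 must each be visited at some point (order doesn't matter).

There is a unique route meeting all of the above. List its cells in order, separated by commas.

1, 2, 3, 4, 8, 12, 16

Moves only go right or down, so the column and row indices never decrease.
Route from 1: 3× right (reaching 4), 3× down (reaching 16) — 6 moves in all.
Check: all required cells visited.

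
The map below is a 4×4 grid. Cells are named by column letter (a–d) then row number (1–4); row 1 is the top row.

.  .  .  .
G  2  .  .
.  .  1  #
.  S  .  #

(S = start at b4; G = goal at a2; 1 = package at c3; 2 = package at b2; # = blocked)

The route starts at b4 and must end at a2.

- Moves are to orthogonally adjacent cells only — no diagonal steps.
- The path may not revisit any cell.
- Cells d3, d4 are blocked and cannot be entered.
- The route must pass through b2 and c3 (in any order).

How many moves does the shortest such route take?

Any route passes through b2 and c3 in some order between b4 and a2. Summing Manhattan distances along each leg and taking the cheapest ordering (b4 → c3 → b2 → a2) gives a lower bound of 2 + 2 + 1 = 5 moves.
A route of 5 moves achieves this: b4 → b3 → c3 → c2 → b2 → a2.
Since 5 matches the lower bound, it is optimal.

5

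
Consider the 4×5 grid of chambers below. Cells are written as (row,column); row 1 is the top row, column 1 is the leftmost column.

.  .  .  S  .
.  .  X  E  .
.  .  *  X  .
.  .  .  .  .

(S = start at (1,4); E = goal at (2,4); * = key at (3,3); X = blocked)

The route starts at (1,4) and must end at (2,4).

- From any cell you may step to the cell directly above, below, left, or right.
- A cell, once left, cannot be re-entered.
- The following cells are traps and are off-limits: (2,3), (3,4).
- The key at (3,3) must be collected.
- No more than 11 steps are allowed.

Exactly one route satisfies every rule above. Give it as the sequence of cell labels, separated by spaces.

(1,4) (1,3) (1,2) (2,2) (3,2) (3,3) (4,3) (4,4) (4,5) (3,5) (2,5) (2,4)

Any route must reach (3,3) and still end at (2,4) within 11 moves, so the order of the required stops is forced.
Route from (1,4): left 2 to (1,2), down 2 to (3,2), right 1 to (3,3), down 1 to (4,3), right 2 to (4,5), up 2 to (2,5), left 1 to (2,4) — 11 moves in all.
Check: all required cells visited; 11 ≤ 11 moves.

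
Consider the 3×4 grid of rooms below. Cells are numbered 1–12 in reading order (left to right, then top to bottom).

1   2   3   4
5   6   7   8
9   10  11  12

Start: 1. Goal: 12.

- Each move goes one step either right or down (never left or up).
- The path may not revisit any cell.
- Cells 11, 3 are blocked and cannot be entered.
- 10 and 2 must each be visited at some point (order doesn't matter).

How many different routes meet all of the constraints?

A right/down-only route from 1 to 12 makes exactly 2 down-moves and 3 right-moves in some order.
With no other constraints that would be C(5,2) = 10 routes.
A monotone route can only reach the required cells in the order 2, 10, so split there and multiply the segment counts (each segment already excludes blocked cells): 1→2: 1; 2→10: 1; 10→12: 0; product = 0.
No route satisfies every constraint, so the count is 0.

0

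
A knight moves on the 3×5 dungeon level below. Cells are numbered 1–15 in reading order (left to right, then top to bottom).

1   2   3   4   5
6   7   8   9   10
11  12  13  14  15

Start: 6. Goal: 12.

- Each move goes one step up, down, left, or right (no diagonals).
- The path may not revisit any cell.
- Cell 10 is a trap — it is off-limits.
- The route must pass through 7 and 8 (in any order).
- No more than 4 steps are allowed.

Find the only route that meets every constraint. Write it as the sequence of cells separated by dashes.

6 - 7 - 8 - 13 - 12

The budget equals the shortest possible length, so every move has to be on a shortest route through the required cells.
Route from 6: right 2 to 8, down 1 to 13, left 1 to 12 — 4 moves in all.
Check: all required cells visited; 4 ≤ 4 moves.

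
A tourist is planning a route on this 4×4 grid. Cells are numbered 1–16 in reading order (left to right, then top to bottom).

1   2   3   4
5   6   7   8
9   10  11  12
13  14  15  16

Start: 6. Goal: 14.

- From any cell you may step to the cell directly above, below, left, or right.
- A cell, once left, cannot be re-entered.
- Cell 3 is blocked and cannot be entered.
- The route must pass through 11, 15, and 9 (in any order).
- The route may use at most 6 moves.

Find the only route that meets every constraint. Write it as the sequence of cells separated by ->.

6 -> 5 -> 9 -> 10 -> 11 -> 15 -> 14

The budget equals the shortest possible length, so every move has to be on a shortest route through the required cells.
Route from 6: left 1 to 5, down 1 to 9, right 2 to 11, down 1 to 15, left 1 to 14 — 6 moves in all.
Check: all required cells visited; 6 ≤ 6 moves.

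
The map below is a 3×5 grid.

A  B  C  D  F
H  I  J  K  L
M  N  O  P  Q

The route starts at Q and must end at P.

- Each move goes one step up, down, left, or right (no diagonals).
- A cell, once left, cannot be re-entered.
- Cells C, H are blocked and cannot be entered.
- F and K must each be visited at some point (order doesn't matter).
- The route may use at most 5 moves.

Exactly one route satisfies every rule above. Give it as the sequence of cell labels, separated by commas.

Q, L, F, D, K, P

The budget equals the shortest possible length, so every move has to be on a shortest route through the required cells.
Route from Q: up 2 to F, left 1 to D, down 2 to P — 5 moves in all.
Check: all required cells visited; 5 ≤ 5 moves.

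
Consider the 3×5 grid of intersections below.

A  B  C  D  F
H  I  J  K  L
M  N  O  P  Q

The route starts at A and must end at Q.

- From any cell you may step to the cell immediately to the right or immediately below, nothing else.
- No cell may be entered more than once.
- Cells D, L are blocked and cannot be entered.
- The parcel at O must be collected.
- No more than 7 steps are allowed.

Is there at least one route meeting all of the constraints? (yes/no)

One route that works: A → H → M → N → O → P → Q.

yes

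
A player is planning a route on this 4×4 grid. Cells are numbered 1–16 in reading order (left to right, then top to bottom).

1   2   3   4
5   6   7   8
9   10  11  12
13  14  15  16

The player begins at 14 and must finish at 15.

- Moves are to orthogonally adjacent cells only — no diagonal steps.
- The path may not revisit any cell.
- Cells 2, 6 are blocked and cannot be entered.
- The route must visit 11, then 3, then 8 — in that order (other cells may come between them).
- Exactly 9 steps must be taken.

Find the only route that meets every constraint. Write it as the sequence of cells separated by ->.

14 -> 10 -> 11 -> 7 -> 3 -> 4 -> 8 -> 12 -> 16 -> 15

The waypoints must appear in the order 11, 3, 8, with no cell reused.
Route from 14: up to 10, right to 11, 2× up (reaching 3), right to 4, 3× down (reaching 16), left to 15 — 9 moves in all.
Check: order respected (11 at step 2, 3 at step 4, 8 at step 6); 9 moves as required.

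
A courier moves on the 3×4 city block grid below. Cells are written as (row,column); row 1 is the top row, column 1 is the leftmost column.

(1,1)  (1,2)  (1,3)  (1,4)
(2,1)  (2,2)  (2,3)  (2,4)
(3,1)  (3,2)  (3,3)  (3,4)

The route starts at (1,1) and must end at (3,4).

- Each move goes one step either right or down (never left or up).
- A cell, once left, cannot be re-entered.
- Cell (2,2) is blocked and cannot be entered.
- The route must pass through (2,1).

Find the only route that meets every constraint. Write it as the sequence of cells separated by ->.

(1,1) -> (2,1) -> (3,1) -> (3,2) -> (3,3) -> (3,4)

Moves only go right or down, so the column and row indices never decrease.
Route from (1,1): down 2 to (3,1), right 3 to (3,4) — 5 moves in all.
Check: all required cells visited.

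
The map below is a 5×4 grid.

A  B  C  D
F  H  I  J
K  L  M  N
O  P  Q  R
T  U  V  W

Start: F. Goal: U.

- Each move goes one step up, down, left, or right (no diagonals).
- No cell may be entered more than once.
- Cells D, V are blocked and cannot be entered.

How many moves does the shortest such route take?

The Manhattan distance from F to U is |2−5| + |1−2| = 4, so at least 4 moves are needed.
A route of 4 moves achieves this: F → K → O → T → U.
Since 4 matches the lower bound, it is optimal.

4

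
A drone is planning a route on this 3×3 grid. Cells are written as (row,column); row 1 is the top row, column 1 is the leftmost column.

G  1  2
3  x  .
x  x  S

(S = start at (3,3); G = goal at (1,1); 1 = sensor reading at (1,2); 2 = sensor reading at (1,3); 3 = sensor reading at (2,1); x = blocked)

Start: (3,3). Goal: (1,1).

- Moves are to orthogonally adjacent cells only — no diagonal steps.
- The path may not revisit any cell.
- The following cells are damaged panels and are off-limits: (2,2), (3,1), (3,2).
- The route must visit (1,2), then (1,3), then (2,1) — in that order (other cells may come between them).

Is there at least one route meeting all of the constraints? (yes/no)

no

(2,1) must be visited but has only one open neighbour ((1,1)), and it is neither the start nor the goal — the route would have to enter and leave through (1,1), re-entering it.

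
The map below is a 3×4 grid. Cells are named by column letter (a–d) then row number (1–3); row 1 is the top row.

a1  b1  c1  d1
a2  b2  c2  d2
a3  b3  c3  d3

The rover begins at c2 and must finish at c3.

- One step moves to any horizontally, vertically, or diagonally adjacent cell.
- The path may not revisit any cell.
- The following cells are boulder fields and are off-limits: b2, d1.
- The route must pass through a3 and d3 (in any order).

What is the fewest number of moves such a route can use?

Any route passes through a3 and d3 in some order between c2 and c3. Summing Chebyshev distances along each leg and taking the cheapest ordering (c2 → d3 → a3 → c3) gives a lower bound of 1 + 3 + 2 = 6 moves.
The shortest route satisfying every rule uses 8 moves: c2 → b3 → a3 → a2 → b1 → c1 → d2 → d3 → c3.
The no-revisit rule (legs can't share cells) pushes the minimum above the 6-move bound; an exhaustive check rules out every length from 6 to 7, leaving 8 as the minimum.

8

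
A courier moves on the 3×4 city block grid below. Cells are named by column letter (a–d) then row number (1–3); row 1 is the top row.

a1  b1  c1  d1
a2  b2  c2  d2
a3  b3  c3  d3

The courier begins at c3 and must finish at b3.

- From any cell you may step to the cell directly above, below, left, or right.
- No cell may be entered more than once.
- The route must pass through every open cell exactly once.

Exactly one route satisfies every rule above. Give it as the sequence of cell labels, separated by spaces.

c3 d3 d2 d1 c1 c2 b2 b1 a1 a2 a3 b3

Need to visit all 12 open cells exactly once, starting at c3 and ending at b3.
Route from c3: right to d3, 2× up (reaching d1), left to c1, down to c2, left to b2, up to b1, left to a1, 2× down (reaching a3), right to b3 — 11 moves in all.
Check: all 12 open cells covered.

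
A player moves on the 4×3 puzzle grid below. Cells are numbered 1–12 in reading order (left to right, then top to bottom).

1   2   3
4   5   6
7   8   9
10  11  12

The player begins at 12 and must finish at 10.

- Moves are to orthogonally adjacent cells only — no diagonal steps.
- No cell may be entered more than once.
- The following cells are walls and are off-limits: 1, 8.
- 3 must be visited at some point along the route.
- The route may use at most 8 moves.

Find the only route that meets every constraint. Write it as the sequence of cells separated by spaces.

12 9 6 3 2 5 4 7 10

The 8-move cap with required stops at 3 leaves no slack for detours.
Route from 12: up 3 to 3, left 1 to 2, down 1 to 5, left 1 to 4, down 2 to 10 — 8 moves in all.
Check: all required cells visited; 8 ≤ 8 moves.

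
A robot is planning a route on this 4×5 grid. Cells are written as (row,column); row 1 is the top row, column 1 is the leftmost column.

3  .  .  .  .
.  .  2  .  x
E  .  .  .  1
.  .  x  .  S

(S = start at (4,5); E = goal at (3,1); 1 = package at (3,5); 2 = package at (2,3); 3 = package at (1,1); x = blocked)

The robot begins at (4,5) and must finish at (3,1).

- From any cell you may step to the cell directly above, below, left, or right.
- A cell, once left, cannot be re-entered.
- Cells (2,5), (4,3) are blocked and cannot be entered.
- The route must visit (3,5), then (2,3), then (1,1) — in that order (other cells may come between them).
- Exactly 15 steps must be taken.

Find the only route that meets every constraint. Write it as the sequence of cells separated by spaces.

The waypoints must appear in the order (3,5), (2,3), (1,1), with no cell reused.
Route from (4,5): up 1 to (3,5), left 2 to (3,3), up 1 to (2,3), right 1 to (2,4), up 1 to (1,4), left 3 to (1,1), down 1 to (2,1), right 1 to (2,2), down 2 to (4,2), left 1 to (4,1), up 1 to (3,1) — 15 moves in all.
Check: order respected (1 at step 1, 2 at step 4, 3 at step 9); 15 moves as required.

(4,5) (3,5) (3,4) (3,3) (2,3) (2,4) (1,4) (1,3) (1,2) (1,1) (2,1) (2,2) (3,2) (4,2) (4,1) (3,1)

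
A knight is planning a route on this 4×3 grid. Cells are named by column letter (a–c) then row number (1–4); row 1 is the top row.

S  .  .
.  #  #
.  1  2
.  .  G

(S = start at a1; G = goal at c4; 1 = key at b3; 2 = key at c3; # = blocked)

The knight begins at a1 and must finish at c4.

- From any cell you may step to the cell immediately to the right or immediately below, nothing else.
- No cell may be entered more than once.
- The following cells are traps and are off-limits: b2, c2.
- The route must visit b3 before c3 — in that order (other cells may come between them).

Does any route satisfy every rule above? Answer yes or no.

yes

One route that works: a1 → a2 → a3 → b3 → c3 → c4.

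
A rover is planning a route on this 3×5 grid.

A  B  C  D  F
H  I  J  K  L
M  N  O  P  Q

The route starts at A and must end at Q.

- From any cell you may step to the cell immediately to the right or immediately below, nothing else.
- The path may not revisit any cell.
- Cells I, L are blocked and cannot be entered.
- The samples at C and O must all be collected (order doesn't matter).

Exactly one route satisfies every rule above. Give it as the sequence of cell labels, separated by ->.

Moves only go right or down, so the column and row indices never decrease.
Route from A: right 2 to C, down 2 to O, right 2 to Q — 6 moves in all.
Check: all required cells visited.

A -> B -> C -> J -> O -> P -> Q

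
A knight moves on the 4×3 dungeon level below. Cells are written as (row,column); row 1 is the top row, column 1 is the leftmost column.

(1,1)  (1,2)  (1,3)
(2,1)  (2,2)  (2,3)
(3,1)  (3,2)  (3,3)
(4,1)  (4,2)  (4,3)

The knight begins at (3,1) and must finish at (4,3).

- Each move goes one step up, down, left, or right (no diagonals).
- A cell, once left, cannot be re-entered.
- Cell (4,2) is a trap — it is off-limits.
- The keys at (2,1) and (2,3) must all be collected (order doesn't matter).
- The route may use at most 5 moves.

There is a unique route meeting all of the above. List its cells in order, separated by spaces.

(3,1) (2,1) (2,2) (2,3) (3,3) (4,3)

Any route must reach (2,1) and (2,3) and still end at (4,3) within 5 moves, so the order of the required stops is forced.
Route from (3,1): up 1 to (2,1), right 2 to (2,3), down 2 to (4,3) — 5 moves in all.
Check: all required cells visited; 5 ≤ 5 moves.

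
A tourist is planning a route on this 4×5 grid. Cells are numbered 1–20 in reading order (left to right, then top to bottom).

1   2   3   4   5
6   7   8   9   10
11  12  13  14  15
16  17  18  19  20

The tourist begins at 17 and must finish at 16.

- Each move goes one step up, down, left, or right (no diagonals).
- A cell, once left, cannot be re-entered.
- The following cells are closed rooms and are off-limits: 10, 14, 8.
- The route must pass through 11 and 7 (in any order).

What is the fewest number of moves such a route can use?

Any route passes through 11 and 7 in some order between 17 and 16. Summing Manhattan distances along each leg and taking the cheapest ordering (17 → 7 → 11 → 16) gives a lower bound of 2 + 2 + 1 = 5 moves.
A route of 5 moves achieves this: 17 → 12 → 7 → 6 → 11 → 16.
Since 5 matches the lower bound, it is optimal.

5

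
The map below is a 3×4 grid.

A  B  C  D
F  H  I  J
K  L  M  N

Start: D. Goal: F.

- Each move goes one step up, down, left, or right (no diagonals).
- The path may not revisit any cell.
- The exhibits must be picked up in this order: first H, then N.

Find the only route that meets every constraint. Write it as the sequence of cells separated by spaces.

D C B H I J N M L K F

The waypoints must appear in the order H, N, with no cell reused.
Route from D: left 2 to B, down 1 to H, right 2 to J, down 1 to N, left 3 to K, up 1 to F — 10 moves in all.
Check: order respected (H at step 3, N at step 6).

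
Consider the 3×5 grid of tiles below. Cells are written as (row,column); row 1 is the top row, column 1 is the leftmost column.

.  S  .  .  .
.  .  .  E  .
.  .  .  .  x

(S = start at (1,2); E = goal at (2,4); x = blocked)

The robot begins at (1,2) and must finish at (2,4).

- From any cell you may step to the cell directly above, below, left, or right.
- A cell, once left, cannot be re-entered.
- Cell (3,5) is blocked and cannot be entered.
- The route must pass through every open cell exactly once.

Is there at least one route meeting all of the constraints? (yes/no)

no

Exhausting the options from (1,2), every branch either dead-ends against blocked cells, would have to re-enter a cell already used, or reaches the goal with a constraint still unmet.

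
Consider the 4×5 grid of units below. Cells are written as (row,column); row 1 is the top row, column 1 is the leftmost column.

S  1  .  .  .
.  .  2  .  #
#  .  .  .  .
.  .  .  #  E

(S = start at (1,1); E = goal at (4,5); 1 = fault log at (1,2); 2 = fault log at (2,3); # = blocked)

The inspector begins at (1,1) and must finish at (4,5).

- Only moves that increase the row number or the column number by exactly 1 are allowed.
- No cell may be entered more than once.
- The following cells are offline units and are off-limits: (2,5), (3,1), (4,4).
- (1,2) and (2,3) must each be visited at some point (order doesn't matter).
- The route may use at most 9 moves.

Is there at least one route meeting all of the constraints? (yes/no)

One route that works: (1,1) → (1,2) → (2,2) → (2,3) → (3,3) → (3,4) → (3,5) → (4,5).

yes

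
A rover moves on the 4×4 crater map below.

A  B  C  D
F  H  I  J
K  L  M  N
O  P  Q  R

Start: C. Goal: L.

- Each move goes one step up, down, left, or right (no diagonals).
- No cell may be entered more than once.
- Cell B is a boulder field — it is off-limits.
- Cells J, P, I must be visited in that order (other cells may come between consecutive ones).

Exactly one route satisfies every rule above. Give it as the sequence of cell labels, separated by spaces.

C D J N R Q P O K F H I M L

The waypoints must appear in the order J, P, I, with no cell reused.
Route from C: right to D, 3× down (reaching R), 3× left (reaching O), 2× up (reaching F), 2× right (reaching I), down to M, left to L — 13 moves in all.
Check: order respected (J at step 2, P at step 6, I at step 11).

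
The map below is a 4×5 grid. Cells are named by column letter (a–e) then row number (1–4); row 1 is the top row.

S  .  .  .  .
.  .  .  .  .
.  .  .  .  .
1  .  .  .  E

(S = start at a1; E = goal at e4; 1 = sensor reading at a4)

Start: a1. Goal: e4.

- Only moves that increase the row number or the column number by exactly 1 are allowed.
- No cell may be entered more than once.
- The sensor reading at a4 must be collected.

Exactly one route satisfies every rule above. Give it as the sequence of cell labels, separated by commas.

a1, a2, a3, a4, b4, c4, d4, e4

Moves only go right or down, so the column and row indices never decrease.
Route from a1: down 3 to a4, right 4 to e4 — 7 moves in all.
Check: all required cells visited.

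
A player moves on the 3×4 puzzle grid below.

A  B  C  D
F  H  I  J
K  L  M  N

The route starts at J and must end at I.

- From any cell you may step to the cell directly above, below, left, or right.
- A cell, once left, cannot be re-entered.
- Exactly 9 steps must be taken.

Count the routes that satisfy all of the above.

8

Need simple routes of exactly 9 moves from J to I (Manhattan distance 1, so 4 moves are spent on a detour and 4 undoing it).
Enumerating: J D C B H F K L M I | J D C B A F K L H I | J D C B A F K L M I | J D C B A F H L M I | J N M L H F A B C I | J N M L K F A B H I | J N M L K F A B C I | J N M L K F H B C I.
That gives 8 routes.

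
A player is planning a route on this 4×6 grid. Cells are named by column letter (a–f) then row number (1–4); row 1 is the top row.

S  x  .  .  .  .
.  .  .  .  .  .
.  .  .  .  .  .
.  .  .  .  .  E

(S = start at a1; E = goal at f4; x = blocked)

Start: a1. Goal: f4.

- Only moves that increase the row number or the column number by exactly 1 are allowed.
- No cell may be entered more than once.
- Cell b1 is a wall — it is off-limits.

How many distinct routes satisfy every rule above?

A right/down-only route from a1 to f4 makes exactly 3 down-moves and 5 right-moves in some order.
With no other constraints that would be C(8,3) = 56 routes.
Subtract routes through each blocked cell (inclusion–exclusion for overlaps): − through b1: 35 → 21.
That gives 21 routes.

21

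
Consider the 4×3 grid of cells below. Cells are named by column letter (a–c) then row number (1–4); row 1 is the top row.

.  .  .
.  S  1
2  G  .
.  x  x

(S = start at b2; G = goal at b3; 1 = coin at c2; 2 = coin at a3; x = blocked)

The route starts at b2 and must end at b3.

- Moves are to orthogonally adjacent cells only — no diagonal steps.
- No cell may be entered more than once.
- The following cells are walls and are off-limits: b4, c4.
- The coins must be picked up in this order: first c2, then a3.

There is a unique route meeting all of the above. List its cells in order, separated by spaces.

The waypoints must appear in the order c2, a3, with no cell reused.
Route from b2: right 1 to c2, up 1 to c1, left 2 to a1, down 2 to a3, right 1 to b3 — 7 moves in all.
Check: order respected (1 at step 1, 2 at step 6).

b2 c2 c1 b1 a1 a2 a3 b3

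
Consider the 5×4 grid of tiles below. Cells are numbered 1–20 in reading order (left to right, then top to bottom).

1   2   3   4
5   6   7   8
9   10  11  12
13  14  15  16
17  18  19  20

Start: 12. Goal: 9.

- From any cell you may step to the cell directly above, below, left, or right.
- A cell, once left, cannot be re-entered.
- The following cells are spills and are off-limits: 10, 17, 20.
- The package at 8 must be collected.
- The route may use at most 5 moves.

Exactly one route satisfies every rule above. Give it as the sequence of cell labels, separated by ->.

The budget equals the shortest possible length, so every move has to be on a shortest route through the required cells.
Route from 12: up to 8, 3× left (reaching 5), down to 9 — 5 moves in all.
Check: all required cells visited; 5 ≤ 5 moves.

12 -> 8 -> 7 -> 6 -> 5 -> 9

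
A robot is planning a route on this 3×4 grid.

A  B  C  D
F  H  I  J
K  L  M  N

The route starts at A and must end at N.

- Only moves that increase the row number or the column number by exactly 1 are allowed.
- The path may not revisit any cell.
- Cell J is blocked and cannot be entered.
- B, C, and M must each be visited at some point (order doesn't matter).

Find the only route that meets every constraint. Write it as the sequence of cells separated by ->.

A -> B -> C -> I -> M -> N

Moves only go right or down, so the column and row indices never decrease.
Route from A: right 2 to C, down 2 to M, right 1 to N — 5 moves in all.
Check: all required cells visited.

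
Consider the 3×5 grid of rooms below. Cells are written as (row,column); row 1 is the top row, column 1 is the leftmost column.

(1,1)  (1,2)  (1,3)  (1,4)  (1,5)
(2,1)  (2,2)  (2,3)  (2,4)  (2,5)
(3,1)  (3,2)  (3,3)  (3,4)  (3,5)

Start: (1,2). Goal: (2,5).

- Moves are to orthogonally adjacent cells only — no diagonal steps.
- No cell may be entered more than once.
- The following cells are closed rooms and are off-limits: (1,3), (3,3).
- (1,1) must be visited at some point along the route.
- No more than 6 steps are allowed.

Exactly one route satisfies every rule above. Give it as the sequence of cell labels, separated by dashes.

Any route must reach (1,1) and still end at (2,5) within 6 moves, so the order of the required stops is forced.
Route from (1,2): left 1 to (1,1), down 1 to (2,1), right 4 to (2,5) — 6 moves in all.
Check: all required cells visited; 6 ≤ 6 moves.

(1,2) - (1,1) - (2,1) - (2,2) - (2,3) - (2,4) - (2,5)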